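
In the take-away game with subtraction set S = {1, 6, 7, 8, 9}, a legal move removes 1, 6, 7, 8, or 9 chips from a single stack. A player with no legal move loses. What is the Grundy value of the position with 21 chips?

G(0) = 0
G(1) = mex{0} = 1
G(2) = mex{1} = 0
G(3) = mex{0} = 1
G(4) = mex{1} = 0
G(5) = mex{0} = 1
G(6) = mex{1,0} = 2
G(7) = mex{2,1,0} = 3
G(8) = mex{3,0,1,0} = 2
G(9) = mex{2,1,0,1,0} = 3
G(10) = mex{3,0,1,0,1} = 2
G(11) = mex{2,1,0,1,0} = 3
G(12) = mex{3,2,1,0,1} = 4
G(13) = mex{4,3,2,1,0} = 5
G(14) = mex{5,2,3,2,1} = 0
G(15) = mex{0,3,2,3,2} = 1
G(16) = mex{1,2,3,2,3} = 0
G(17) = mex{0,3,2,3,2} = 1
G(18) = mex{1,4,3,2,3} = 0
G(19) = mex{0,5,4,3,2} = 1
G(20) = mex{1,0,5,4,3} = 2
G(21) = mex{2,1,0,5,4} = 3

3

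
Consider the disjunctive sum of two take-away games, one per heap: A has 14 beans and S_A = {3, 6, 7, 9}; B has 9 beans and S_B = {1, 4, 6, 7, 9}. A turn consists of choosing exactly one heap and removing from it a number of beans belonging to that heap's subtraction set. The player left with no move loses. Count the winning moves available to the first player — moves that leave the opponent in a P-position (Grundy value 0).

5

Heap A, S = {3, 6, 7, 9}:
G(0) = 0
G(1) = mex{} = 0
G(2) = mex{} = 0
G(3) = mex{0} = 1
G(4) = mex{0} = 1
G(5) = mex{0} = 1
G(6) = mex{1,0} = 2
G(7) = mex{1,0,0} = 2
G(8) = mex{1,0,0} = 2
G(9) = mex{2,1,0,0} = 3
G(10) = mex{2,1,1,0} = 3
G(11) = mex{2,1,1,0} = 3
G(12) = mex{3,2,1,1} = 0
G(13) = mex{3,2,2,1} = 0
G(14) = mex{3,2,2,1} = 0
G_A(14) = 0.
Heap B, S = {1, 4, 6, 7, 9}:
G(0) = 0
G(1) = mex{0} = 1
G(2) = mex{1} = 0
G(3) = mex{0} = 1
G(4) = mex{1,0} = 2
G(5) = mex{2,1} = 0
G(6) = mex{0,0,0} = 1
G(7) = mex{1,1,1,0} = 2
G(8) = mex{2,2,0,1} = 3
G(9) = mex{3,0,1,0,0} = 2
G_B(9) = 2.
Combined Grundy value = 0 ⊕ 2 = 2.
A winning move leaves total XOR = 0, i.e. changes one component's Grundy value g to g ⊕ X where X is the current total.
Heap A: need g' = 0⊕2 = 2. Options: 14−3→G=3, 14−6→G=2, 14−7→G=2, 14−9→G=1. Hits: 2.
Heap B: need g' = 2⊕2 = 0. Options: 9−1→G=3, 9−4→G=0, 9−6→G=1, 9−7→G=0, 9−9→G=0. Hits: 3.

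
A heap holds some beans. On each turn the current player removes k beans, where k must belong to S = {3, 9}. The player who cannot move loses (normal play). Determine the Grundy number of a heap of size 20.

0

G(0) = 0
G(1) = mex{} = 0
G(2) = mex{} = 0
G(3) = mex{0} = 1
G(4) = mex{0} = 1
G(5) = mex{0} = 1
G(6) = mex{1} = 0
G(7) = mex{1} = 0
G(8) = mex{1} = 0
G(9) = mex{0,0} = 1
G(10) = mex{0,0} = 1
G(11) = mex{0,0} = 1
G(12) = mex{1,1} = 0
G(13) = mex{1,1} = 0
G(14) = mex{1,1} = 0
G(15) = mex{0,0} = 1
G(16) = mex{0,0} = 1
G(17) = mex{0,0} = 1
G(18) = mex{1,1} = 0
G(19) = mex{1,1} = 0
G(20) = mex{1,1} = 0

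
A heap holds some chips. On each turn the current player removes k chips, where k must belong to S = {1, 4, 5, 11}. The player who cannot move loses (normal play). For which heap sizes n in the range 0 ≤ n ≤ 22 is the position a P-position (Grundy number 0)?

G(0) = 0
G(1) = mex{0} = 1
G(2) = mex{1} = 0
G(3) = mex{0} = 1
G(4) = mex{1,0} = 2
G(5) = mex{2,1,0} = 3
G(6) = mex{3,0,1} = 2
G(7) = mex{2,1,0} = 3
G(8) = mex{3,2,1} = 0
G(9) = mex{0,3,2} = 1
G(10) = mex{1,2,3} = 0
G(11) = mex{0,3,2,0} = 1
G(12) = mex{1,0,3,1} = 2
G(13) = mex{2,1,0,0} = 3
G(14) = mex{3,0,1,1} = 2
G(15) = mex{2,1,0,2} = 3
G(16) = mex{3,2,1,3} = 0
G(17) = mex{0,3,2,2} = 1
G(18) = mex{1,2,3,3} = 0
G(19) = mex{0,3,2,0} = 1
G(20) = mex{1,0,3,1} = 2
G(21) = mex{2,1,0,0} = 3
G(22) = mex{3,0,1,1} = 2
P-positions are exactly the n with G(n) = 0.

0, 2, 8, 10, 16, 18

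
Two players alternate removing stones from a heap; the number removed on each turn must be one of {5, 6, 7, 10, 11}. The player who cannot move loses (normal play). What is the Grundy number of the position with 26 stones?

G(0) = 0
G(1) = mex{} = 0
G(2) = mex{} = 0
G(3) = mex{} = 0
G(4) = mex{} = 0
G(5) = mex{0} = 1
G(6) = mex{0,0} = 1
G(7) = mex{0,0,0} = 1
G(8) = mex{0,0,0} = 1
G(9) = mex{0,0,0} = 1
G(10) = mex{1,0,0,0} = 2
G(11) = mex{1,1,0,0,0} = 2
G(12) = mex{1,1,1,0,0} = 2
G(13) = mex{1,1,1,0,0} = 2
G(14) = mex{1,1,1,0,0} = 2
G(15) = mex{2,1,1,1,0} = 3
G(16) = mex{2,2,1,1,1} = 0
G(17) = mex{2,2,2,1,1} = 0
G(18) = mex{2,2,2,1,1} = 0
G(19) = mex{2,2,2,1,1} = 0
G(20) = mex{3,2,2,2,1} = 0
G(21) = mex{0,3,2,2,2} = 1
G(22) = mex{0,0,3,2,2} = 1
G(23) = mex{0,0,0,2,2} = 1
G(24) = mex{0,0,0,2,2} = 1
G(25) = mex{0,0,0,3,2} = 1
G(26) = mex{1,0,0,0,3} = 2

2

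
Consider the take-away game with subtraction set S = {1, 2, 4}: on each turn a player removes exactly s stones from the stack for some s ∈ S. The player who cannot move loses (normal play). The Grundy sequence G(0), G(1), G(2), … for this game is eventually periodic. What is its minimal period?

3

G(0) = 0
G(1) = mex{0} = 1
G(2) = mex{1,0} = 2
G(3) = mex{2,1} = 0
G(4) = mex{0,2,0} = 1
G(5) = mex{1,0,1} = 2
G(6) = mex{2,1,2} = 0
G(7) = mex{0,2,0} = 1
G(8) = mex{1,0,1} = 2
G(9) = mex{2,1,2} = 0
G(10) = mex{0,2,0} = 1
G(11) = mex{1,0,1} = 2
G(12) = mex{2,1,2} = 0
G(13) = mex{0,2,0} = 1
G(14) = mex{1,0,1} = 2
G(n+3) = G(n) holds for n = 0,…,3 (a full window of length max(S) = 4), so the sequence is purely periodic with period 3.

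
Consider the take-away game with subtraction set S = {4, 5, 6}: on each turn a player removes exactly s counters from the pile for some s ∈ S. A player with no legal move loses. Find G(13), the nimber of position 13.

0

n :  0  1  2  3  4  5  6  7  8  9 10 11 12 13
G :  0  0  0  0  1  1  1  1  2  2  0  0  0  0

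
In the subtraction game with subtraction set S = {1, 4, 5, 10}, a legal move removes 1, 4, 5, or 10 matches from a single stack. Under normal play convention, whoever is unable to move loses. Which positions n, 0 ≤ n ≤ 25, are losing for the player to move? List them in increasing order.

G(0) = 0
G(1) = mex{0} = 1
G(2) = mex{1} = 0
G(3) = mex{0} = 1
G(4) = mex{1,0} = 2
G(5) = mex{2,1,0} = 3
G(6) = mex{3,0,1} = 2
G(7) = mex{2,1,0} = 3
G(8) = mex{3,2,1} = 0
G(9) = mex{0,3,2} = 1
G(10) = mex{1,2,3,0} = 4
G(11) = mex{4,3,2,1} = 0
G(12) = mex{0,0,3,0} = 1
G(13) = mex{1,1,0,1} = 2
G(14) = mex{2,4,1,2} = 0
G(15) = mex{0,0,4,3} = 1
G(16) = mex{1,1,0,2} = 3
G(17) = mex{3,2,1,3} = 0
G(18) = mex{0,0,2,0} = 1
G(19) = mex{1,1,0,1} = 2
G(20) = mex{2,3,1,4} = 0
G(21) = mex{0,0,3,0} = 1
G(22) = mex{1,1,0,1} = 2
G(23) = mex{2,2,1,2} = 0
G(24) = mex{0,0,2,0} = 1
G(25) = mex{1,1,0,1} = 2
P-positions are exactly the n with G(n) = 0.

0, 2, 8, 11, 14, 17, 20, 23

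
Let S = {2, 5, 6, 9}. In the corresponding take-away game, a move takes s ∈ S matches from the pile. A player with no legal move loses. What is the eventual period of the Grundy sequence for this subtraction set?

11

n :  0  1  2  3  4  5  6  7  8  9 10 11 12 13 14 15 16 17 18 19 20 21 22 23
G :  0  0  1  1  0  2  1  3  0  2  1  0  0  1  1  0  2  1  3  0  2  1  0  0
G(n+11) = G(n) holds for n = 0,…,8 (a full window of length max(S) = 9), so the sequence is purely periodic with period 11.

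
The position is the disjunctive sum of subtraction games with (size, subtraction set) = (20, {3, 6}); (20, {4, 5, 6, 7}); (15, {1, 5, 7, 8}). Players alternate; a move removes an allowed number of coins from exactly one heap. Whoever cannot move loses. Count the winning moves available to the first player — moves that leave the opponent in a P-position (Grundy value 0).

6

Heap A, S = {3, 6}:
G(0) = 0
G(1) = mex{} = 0
G(2) = mex{} = 0
G(3) = mex{0} = 1
G(4) = mex{0} = 1
G(5) = mex{0} = 1
G(6) = mex{1,0} = 2
G(7) = mex{1,0} = 2
G(8) = mex{1,0} = 2
G(9) = mex{2,1} = 0
G(10) = mex{2,1} = 0
G(11) = mex{2,1} = 0
G(12) = mex{0,2} = 1
G(13) = mex{0,2} = 1
G(14) = mex{0,2} = 1
G(15) = mex{1,0} = 2
G(16) = mex{1,0} = 2
G(17) = mex{1,0} = 2
G(18) = mex{2,1} = 0
G(19) = mex{2,1} = 0
G(20) = mex{2,1} = 0
G_A(20) = 0.
Heap B, S = {4, 5, 6, 7}:
G(0) = 0
G(1) = mex{} = 0
G(2) = mex{} = 0
G(3) = mex{} = 0
G(4) = mex{0} = 1
G(5) = mex{0,0} = 1
G(6) = mex{0,0,0} = 1
G(7) = mex{0,0,0,0} = 1
G(8) = mex{1,0,0,0} = 2
G(9) = mex{1,1,0,0} = 2
G(10) = mex{1,1,1,0} = 2
G(11) = mex{1,1,1,1} = 0
G(12) = mex{2,1,1,1} = 0
G(13) = mex{2,2,1,1} = 0
G(14) = mex{2,2,2,1} = 0
G(15) = mex{0,2,2,2} = 1
G(16) = mex{0,0,2,2} = 1
G(17) = mex{0,0,0,2} = 1
G(18) = mex{0,0,0,0} = 1
G(19) = mex{1,0,0,0} = 2
G(20) = mex{1,1,0,0} = 2
G_B(20) = 2.
Heap C, S = {1, 5, 7, 8}:
n :  0  1  2  3  4  5  6  7  8  9 10 11 12 13 14 15
G :  0  1  0  1  0  1  0  1  2  3  2  3  2  3  2  0
G_C(15) = 0.
Combined Grundy value = 0 ⊕ 2 ⊕ 0 = 2.
A winning move leaves total XOR = 0, i.e. changes one component's Grundy value g to g ⊕ X where X is the current total.
Heap A: need g' = 0⊕2 = 2. Options: 20−3→G=2, 20−6→G=1. Hits: 1.
Heap B: need g' = 2⊕2 = 0. Options: 20−4→G=1, 20−5→G=1, 20−6→G=0, 20−7→G=0. Hits: 2.
Heap C: need g' = 0⊕2 = 2. Options: 15−1→G=2, 15−5→G=2, 15−7→G=2, 15−8→G=1. Hits: 3.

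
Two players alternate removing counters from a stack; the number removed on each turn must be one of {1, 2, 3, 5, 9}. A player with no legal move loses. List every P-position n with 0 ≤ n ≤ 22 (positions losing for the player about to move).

0, 4, 8, 12, 16, 20

n :  0  1  2  3  4  5  6  7  8  9 10 11 12 13 14 15 16 17 18 19 20 21 22
G :  0  1  2  3  0  1  2  3  0  1  2  3  0  1  2  3  0  1  2  3  0  1  2
P-positions are exactly the n with G(n) = 0.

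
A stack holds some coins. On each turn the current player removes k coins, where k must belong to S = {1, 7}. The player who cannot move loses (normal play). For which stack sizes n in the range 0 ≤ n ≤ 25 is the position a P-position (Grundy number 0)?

0, 2, 4, 6, 8, 10, 12, 14, 16, 18, 20, 22, 24

n :  0  1  2  3  4  5  6  7  8  9 10 11 12 13 14 15 16 17 18 19 20 21 22 23 24 25
G :  0  1  0  1  0  1  0  1  0  1  0  1  0  1  0  1  0  1  0  1  0  1  0  1  0  1
P-positions are exactly the n with G(n) = 0.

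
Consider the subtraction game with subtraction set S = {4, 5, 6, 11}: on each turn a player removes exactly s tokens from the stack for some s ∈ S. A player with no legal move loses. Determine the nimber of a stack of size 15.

3

G(0) = 0
G(1) = mex{} = 0
G(2) = mex{} = 0
G(3) = mex{} = 0
G(4) = mex{0} = 1
G(5) = mex{0,0} = 1
G(6) = mex{0,0,0} = 1
G(7) = mex{0,0,0} = 1
G(8) = mex{1,0,0} = 2
G(9) = mex{1,1,0} = 2
G(10) = mex{1,1,1} = 0
G(11) = mex{1,1,1,0} = 2
G(12) = mex{2,1,1,0} = 3
G(13) = mex{2,2,1,0} = 3
G(14) = mex{0,2,2,0} = 1
G(15) = mex{2,0,2,1} = 3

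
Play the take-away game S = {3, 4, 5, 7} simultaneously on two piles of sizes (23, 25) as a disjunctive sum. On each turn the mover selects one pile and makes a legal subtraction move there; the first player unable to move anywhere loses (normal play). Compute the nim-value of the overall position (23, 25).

All piles use S = {3, 4, 5, 7}:
G(0) = 0
G(1) = mex{} = 0
G(2) = mex{} = 0
G(3) = mex{0} = 1
G(4) = mex{0,0} = 1
G(5) = mex{0,0,0} = 1
G(6) = mex{1,0,0} = 2
G(7) = mex{1,1,0,0} = 2
G(8) = mex{1,1,1,0} = 2
G(9) = mex{2,1,1,0} = 3
G(10) = mex{2,2,1,1} = 0
G(11) = mex{2,2,2,1} = 0
G(12) = mex{3,2,2,1} = 0
G(13) = mex{0,3,2,2} = 1
G(14) = mex{0,0,3,2} = 1
G(15) = mex{0,0,0,2} = 1
G(16) = mex{1,0,0,3} = 2
G(17) = mex{1,1,0,0} = 2
G(18) = mex{1,1,1,0} = 2
G(19) = mex{2,1,1,0} = 3
G(20) = mex{2,2,1,1} = 0
G(21) = mex{2,2,2,1} = 0
G(22) = mex{3,2,2,1} = 0
G(23) = mex{0,3,2,2} = 1
G(24) = mex{0,0,3,2} = 1
G(25) = mex{0,0,0,2} = 1
Pile A: G(23) = 1.
Pile B: G(25) = 1.
Combined Grundy value = 1 ⊕ 1 = 0.

0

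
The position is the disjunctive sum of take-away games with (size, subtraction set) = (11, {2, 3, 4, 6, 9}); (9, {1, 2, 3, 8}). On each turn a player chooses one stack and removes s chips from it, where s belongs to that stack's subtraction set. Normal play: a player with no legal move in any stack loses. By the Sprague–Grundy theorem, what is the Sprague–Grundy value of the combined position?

Stack A, S = {2, 3, 4, 6, 9}:
n :  0  1  2  3  4  5  6  7  8  9 10 11
G :  0  0  1  1  2  2  3  3  0  4  1  5
G_A(11) = 5.
Stack B, S = {1, 2, 3, 8}:
n : 0 1 2 3 4 5 6 7 8 9
G : 0 1 2 3 0 1 2 3 4 0
G_B(9) = 0.
Combined Grundy value = 5 ⊕ 0 = 5.

5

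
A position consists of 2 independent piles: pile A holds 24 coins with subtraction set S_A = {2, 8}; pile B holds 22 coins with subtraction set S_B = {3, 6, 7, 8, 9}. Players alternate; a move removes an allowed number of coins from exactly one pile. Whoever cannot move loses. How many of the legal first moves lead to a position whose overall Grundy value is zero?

Pile A, S = {2, 8}:
n :  0  1  2  3  4  5  6  7  8  9 10 11 12 13 14 15 16 17 18 19 20 21 22 23 24
G :  0  0  1  1  0  0  1  1  2  2  0  0  1  1  0  0  1  1  2  2  0  0  1  1  0
G_A(24) = 0.
Pile B, S = {3, 6, 7, 8, 9}:
n :  0  1  2  3  4  5  6  7  8  9 10 11 12 13 14 15 16 17 18 19 20 21 22
G :  0  0  0  1  1  1  2  2  2  3  3  3  0  0  0  1  1  1  2  2  2  3  3
G_B(22) = 3.
Combined Grundy value = 0 ⊕ 3 = 3.
A winning move leaves total XOR = 0, i.e. changes one component's Grundy value g to g ⊕ X where X is the current total.
Pile A: need g' = 0⊕3 = 3. Options: 24−2→G=1, 24−8→G=1. Hits: 0.
Pile B: need g' = 3⊕3 = 0. Options: 22−3→G=2, 22−6→G=1, 22−7→G=1, 22−8→G=0, 22−9→G=0. Hits: 2.

2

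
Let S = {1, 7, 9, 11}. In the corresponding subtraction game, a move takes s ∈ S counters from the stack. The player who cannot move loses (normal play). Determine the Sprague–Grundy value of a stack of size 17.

1

n :  0  1  2  3  4  5  6  7  8  9 10 11 12 13 14 15 16 17
G :  0  1  0  1  0  1  0  1  0  1  0  1  0  1  0  1  0  1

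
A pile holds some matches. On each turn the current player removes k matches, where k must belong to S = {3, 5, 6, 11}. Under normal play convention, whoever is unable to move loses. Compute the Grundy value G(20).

n :  0  1  2  3  4  5  6  7  8  9 10 11 12 13 14 15 16 17 18 19 20
G :  0  0  0  1  1  1  2  2  2  0  0  3  1  1  4  2  2  0  0  0  1

1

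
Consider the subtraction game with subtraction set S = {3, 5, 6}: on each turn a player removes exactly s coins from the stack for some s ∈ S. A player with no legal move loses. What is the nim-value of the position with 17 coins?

2

n :  0  1  2  3  4  5  6  7  8  9 10 11 12 13 14 15 16 17
G :  0  0  0  1  1  1  2  2  2  0  0  0  1  1  1  2  2  2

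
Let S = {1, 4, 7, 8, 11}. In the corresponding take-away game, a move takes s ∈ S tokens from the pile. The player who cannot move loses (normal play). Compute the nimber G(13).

3

G(0) = 0
G(1) = mex{0} = 1
G(2) = mex{1} = 0
G(3) = mex{0} = 1
G(4) = mex{1,0} = 2
G(5) = mex{2,1} = 0
G(6) = mex{0,0} = 1
G(7) = mex{1,1,0} = 2
G(8) = mex{2,2,1,0} = 3
G(9) = mex{3,0,0,1} = 2
G(10) = mex{2,1,1,0} = 3
G(11) = mex{3,2,2,1,0} = 4
G(12) = mex{4,3,0,2,1} = 5
G(13) = mex{5,2,1,0,0} = 3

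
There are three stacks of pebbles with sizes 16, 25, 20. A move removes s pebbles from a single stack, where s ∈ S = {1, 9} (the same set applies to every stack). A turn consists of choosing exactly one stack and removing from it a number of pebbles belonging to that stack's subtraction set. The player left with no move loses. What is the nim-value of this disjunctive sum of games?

1

All stacks use S = {1, 9}:
G(0) = 0
G(1) = mex{0} = 1
G(2) = mex{1} = 0
G(3) = mex{0} = 1
G(4) = mex{1} = 0
G(5) = mex{0} = 1
G(6) = mex{1} = 0
G(7) = mex{0} = 1
G(8) = mex{1} = 0
G(9) = mex{0,0} = 1
G(10) = mex{1,1} = 0
G(11) = mex{0,0} = 1
G(12) = mex{1,1} = 0
G(13) = mex{0,0} = 1
G(14) = mex{1,1} = 0
G(15) = mex{0,0} = 1
G(16) = mex{1,1} = 0
G(17) = mex{0,0} = 1
G(18) = mex{1,1} = 0
G(19) = mex{0,0} = 1
G(20) = mex{1,1} = 0
G(21) = mex{0,0} = 1
G(22) = mex{1,1} = 0
G(23) = mex{0,0} = 1
G(24) = mex{1,1} = 0
G(25) = mex{0,0} = 1
Stack A: G(16) = 0.
Stack B: G(25) = 1.
Stack C: G(20) = 0.
Combined Grundy value = 0 ⊕ 1 ⊕ 0 = 1.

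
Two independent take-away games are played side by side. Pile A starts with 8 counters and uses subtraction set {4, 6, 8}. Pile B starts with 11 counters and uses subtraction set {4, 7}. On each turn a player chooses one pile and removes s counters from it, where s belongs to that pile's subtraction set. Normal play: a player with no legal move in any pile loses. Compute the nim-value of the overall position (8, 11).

2

Pile A, S = {4, 6, 8}:
G(0) = 0
G(1) = mex{} = 0
G(2) = mex{} = 0
G(3) = mex{} = 0
G(4) = mex{0} = 1
G(5) = mex{0} = 1
G(6) = mex{0,0} = 1
G(7) = mex{0,0} = 1
G(8) = mex{1,0,0} = 2
G_A(8) = 2.
Pile B, S = {4, 7}:
G(0) = 0
G(1) = mex{} = 0
G(2) = mex{} = 0
G(3) = mex{} = 0
G(4) = mex{0} = 1
G(5) = mex{0} = 1
G(6) = mex{0} = 1
G(7) = mex{0,0} = 1
G(8) = mex{1,0} = 2
G(9) = mex{1,0} = 2
G(10) = mex{1,0} = 2
G(11) = mex{1,1} = 0
G_B(11) = 0.
Combined Grundy value = 2 ⊕ 0 = 2.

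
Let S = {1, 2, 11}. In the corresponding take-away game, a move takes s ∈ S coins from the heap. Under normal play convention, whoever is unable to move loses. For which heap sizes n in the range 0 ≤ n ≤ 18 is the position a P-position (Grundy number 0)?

0, 3, 6, 9, 12, 15, 18

G(0) = 0
G(1) = mex{0} = 1
G(2) = mex{1,0} = 2
G(3) = mex{2,1} = 0
G(4) = mex{0,2} = 1
G(5) = mex{1,0} = 2
G(6) = mex{2,1} = 0
G(7) = mex{0,2} = 1
G(8) = mex{1,0} = 2
G(9) = mex{2,1} = 0
G(10) = mex{0,2} = 1
G(11) = mex{1,0,0} = 2
G(12) = mex{2,1,1} = 0
G(13) = mex{0,2,2} = 1
G(14) = mex{1,0,0} = 2
G(15) = mex{2,1,1} = 0
G(16) = mex{0,2,2} = 1
G(17) = mex{1,0,0} = 2
G(18) = mex{2,1,1} = 0
P-positions are exactly the n with G(n) = 0.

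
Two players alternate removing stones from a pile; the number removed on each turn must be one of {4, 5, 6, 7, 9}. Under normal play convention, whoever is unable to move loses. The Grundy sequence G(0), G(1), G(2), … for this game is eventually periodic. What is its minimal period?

G(0) = 0
G(1) = mex{} = 0
G(2) = mex{} = 0
G(3) = mex{} = 0
G(4) = mex{0} = 1
G(5) = mex{0,0} = 1
G(6) = mex{0,0,0} = 1
G(7) = mex{0,0,0,0} = 1
G(8) = mex{1,0,0,0} = 2
G(9) = mex{1,1,0,0,0} = 2
G(10) = mex{1,1,1,0,0} = 2
G(11) = mex{1,1,1,1,0} = 2
G(12) = mex{2,1,1,1,0} = 3
G(13) = mex{2,2,1,1,1} = 0
G(14) = mex{2,2,2,1,1} = 0
G(15) = mex{2,2,2,2,1} = 0
G(16) = mex{3,2,2,2,1} = 0
G(17) = mex{0,3,2,2,2} = 1
G(18) = mex{0,0,3,2,2} = 1
G(19) = mex{0,0,0,3,2} = 1
G(20) = mex{0,0,0,0,2} = 1
G(21) = mex{1,0,0,0,3} = 2
G(22) = mex{1,1,0,0,0} = 2
G(23) = mex{1,1,1,0,0} = 2
G(24) = mex{1,1,1,1,0} = 2
G(25) = mex{2,1,1,1,0} = 3
G(26) = mex{2,2,1,1,1} = 0
G(27) = mex{2,2,2,1,1} = 0
G(n+13) = G(n) holds for n = 0,…,8 (a full window of length max(S) = 9), so the sequence is purely periodic with period 13.

13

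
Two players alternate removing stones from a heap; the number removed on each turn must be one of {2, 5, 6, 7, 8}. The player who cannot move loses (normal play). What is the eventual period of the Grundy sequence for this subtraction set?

G(0) = 0
G(1) = mex{} = 0
G(2) = mex{0} = 1
G(3) = mex{0} = 1
G(4) = mex{1} = 0
G(5) = mex{1,0} = 2
G(6) = mex{0,0,0} = 1
G(7) = mex{2,1,0,0} = 3
G(8) = mex{1,1,1,0,0} = 2
G(9) = mex{3,0,1,1,0} = 2
G(10) = mex{2,2,0,1,1} = 3
G(11) = mex{2,1,2,0,1} = 3
G(12) = mex{3,3,1,2,0} = 4
G(13) = mex{3,2,3,1,2} = 0
G(14) = mex{4,2,2,3,1} = 0
G(15) = mex{0,3,2,2,3} = 1
G(16) = mex{0,3,3,2,2} = 1
G(17) = mex{1,4,3,3,2} = 0
G(18) = mex{1,0,4,3,3} = 2
G(19) = mex{0,0,0,4,3} = 1
G(20) = mex{2,1,0,0,4} = 3
G(21) = mex{1,1,1,0,0} = 2
G(22) = mex{3,0,1,1,0} = 2
G(23) = mex{2,2,0,1,1} = 3
G(24) = mex{2,1,2,0,1} = 3
G(25) = mex{3,3,1,2,0} = 4
G(26) = mex{3,2,3,1,2} = 0
G(27) = mex{4,2,2,3,1} = 0
G(n+13) = G(n) holds for n = 0,…,7 (a full window of length max(S) = 8), so the sequence is purely periodic with period 13.

13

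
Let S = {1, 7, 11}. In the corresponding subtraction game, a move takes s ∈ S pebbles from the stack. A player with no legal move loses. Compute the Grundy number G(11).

1

n :  0  1  2  3  4  5  6  7  8  9 10 11
G :  0  1  0  1  0  1  0  1  0  1  0  1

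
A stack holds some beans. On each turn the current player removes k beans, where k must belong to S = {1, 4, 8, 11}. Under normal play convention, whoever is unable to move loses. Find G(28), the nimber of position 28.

2

n :  0  1  2  3  4  5  6  7  8  9 10 11 12 13 14 15 16 17 18 19 20 21 22 23 24 25 26 27 28
G :  0  1  0  1  2  0  1  0  1  2  3  2  0  1  0  1  2  0  1  0  1  2  3  2  0  1  0  1  2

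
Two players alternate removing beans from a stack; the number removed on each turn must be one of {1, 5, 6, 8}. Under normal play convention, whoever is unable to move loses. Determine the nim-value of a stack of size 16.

1

G(0) = 0
G(1) = mex{0} = 1
G(2) = mex{1} = 0
G(3) = mex{0} = 1
G(4) = mex{1} = 0
G(5) = mex{0,0} = 1
G(6) = mex{1,1,0} = 2
G(7) = mex{2,0,1} = 3
G(8) = mex{3,1,0,0} = 2
G(9) = mex{2,0,1,1} = 3
G(10) = mex{3,1,0,0} = 2
G(11) = mex{2,2,1,1} = 0
G(12) = mex{0,3,2,0} = 1
G(13) = mex{1,2,3,1} = 0
G(14) = mex{0,3,2,2} = 1
G(15) = mex{1,2,3,3} = 0
G(16) = mex{0,0,2,2} = 1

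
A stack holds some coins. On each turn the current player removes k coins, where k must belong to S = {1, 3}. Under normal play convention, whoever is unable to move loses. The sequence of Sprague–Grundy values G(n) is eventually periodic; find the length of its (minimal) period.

G(0) = 0
G(1) = mex{0} = 1
G(2) = mex{1} = 0
G(3) = mex{0,0} = 1
G(4) = mex{1,1} = 0
G(5) = mex{0,0} = 1
G(6) = mex{1,1} = 0
G(7) = mex{0,0} = 1
G(8) = mex{1,1} = 0
G(9) = mex{0,0} = 1
G(10) = mex{1,1} = 0
G(11) = mex{0,0} = 1
G(12) = mex{1,1} = 0
G(13) = mex{0,0} = 1
G(14) = mex{1,1} = 0
G(n+2) = G(n) holds for n = 0,…,2 (a full window of length max(S) = 3), so the sequence is purely periodic with period 2.

2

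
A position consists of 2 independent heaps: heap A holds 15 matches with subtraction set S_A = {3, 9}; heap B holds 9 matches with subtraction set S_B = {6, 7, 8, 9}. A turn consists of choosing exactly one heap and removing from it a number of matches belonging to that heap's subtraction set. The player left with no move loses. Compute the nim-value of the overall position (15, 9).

Heap A, S = {3, 9}:
G(0) = 0
G(1) = mex{} = 0
G(2) = mex{} = 0
G(3) = mex{0} = 1
G(4) = mex{0} = 1
G(5) = mex{0} = 1
G(6) = mex{1} = 0
G(7) = mex{1} = 0
G(8) = mex{1} = 0
G(9) = mex{0,0} = 1
G(10) = mex{0,0} = 1
G(11) = mex{0,0} = 1
G(12) = mex{1,1} = 0
G(13) = mex{1,1} = 0
G(14) = mex{1,1} = 0
G(15) = mex{0,0} = 1
G_A(15) = 1.
Heap B, S = {6, 7, 8, 9}:
n : 0 1 2 3 4 5 6 7 8 9
G : 0 0 0 0 0 0 1 1 1 1
G_B(9) = 1.
Combined Grundy value = 1 ⊕ 1 = 0.

0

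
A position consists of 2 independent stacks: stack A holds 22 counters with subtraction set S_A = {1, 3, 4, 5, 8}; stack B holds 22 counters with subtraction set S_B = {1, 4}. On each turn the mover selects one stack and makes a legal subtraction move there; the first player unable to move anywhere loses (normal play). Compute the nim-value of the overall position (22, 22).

Stack A, S = {1, 3, 4, 5, 8}:
n :  0  1  2  3  4  5  6  7  8  9 10 11 12 13 14 15 16 17 18 19 20 21 22
G :  0  1  0  1  2  3  2  3  4  0  1  0  1  2  3  2  3  4  0  1  0  1  2
G_A(22) = 2.
Stack B, S = {1, 4}:
G(0) = 0
G(1) = mex{0} = 1
G(2) = mex{1} = 0
G(3) = mex{0} = 1
G(4) = mex{1,0} = 2
G(5) = mex{2,1} = 0
G(6) = mex{0,0} = 1
G(7) = mex{1,1} = 0
G(8) = mex{0,2} = 1
G(9) = mex{1,0} = 2
G(10) = mex{2,1} = 0
G(11) = mex{0,0} = 1
G(12) = mex{1,1} = 0
G(13) = mex{0,2} = 1
G(14) = mex{1,0} = 2
G(15) = mex{2,1} = 0
G(16) = mex{0,0} = 1
G(17) = mex{1,1} = 0
G(18) = mex{0,2} = 1
G(19) = mex{1,0} = 2
G(20) = mex{2,1} = 0
G(21) = mex{0,0} = 1
G(22) = mex{1,1} = 0
G_B(22) = 0.
Combined Grundy value = 2 ⊕ 0 = 2.

2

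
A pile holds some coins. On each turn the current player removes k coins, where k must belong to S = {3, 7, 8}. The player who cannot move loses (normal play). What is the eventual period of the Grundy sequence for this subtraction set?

5

G(0) = 0
G(1) = mex{} = 0
G(2) = mex{} = 0
G(3) = mex{0} = 1
G(4) = mex{0} = 1
G(5) = mex{0} = 1
G(6) = mex{1} = 0
G(7) = mex{1,0} = 2
G(8) = mex{1,0,0} = 2
G(9) = mex{0,0,0} = 1
G(10) = mex{2,1,0} = 3
G(11) = mex{2,1,1} = 0
G(12) = mex{1,1,1} = 0
G(13) = mex{3,0,1} = 2
G(14) = mex{0,2,0} = 1
G(15) = mex{0,2,2} = 1
G(16) = mex{2,1,2} = 0
G(17) = mex{1,3,1} = 0
G(18) = mex{1,0,3} = 2
G(19) = mex{0,0,0} = 1
G(20) = mex{0,2,0} = 1
G(21) = mex{2,1,2} = 0
G(22) = mex{1,1,1} = 0
G(23) = mex{1,0,1} = 2
G(24) = mex{0,0,0} = 1
G(25) = mex{0,2,0} = 1
From n = 11 onward G(n+5) = G(n); since this holds over max(S) = 8 consecutive positions the period is 5 (pre-period 11).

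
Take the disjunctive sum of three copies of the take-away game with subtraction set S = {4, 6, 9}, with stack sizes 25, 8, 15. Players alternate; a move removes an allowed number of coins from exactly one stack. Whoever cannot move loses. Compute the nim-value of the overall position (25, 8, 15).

1

All stacks use S = {4, 6, 9}:
n :  0  1  2  3  4  5  6  7  8  9 10 11 12 13 14 15 16 17 18 19 20 21 22 23 24 25
G :  0  0  0  0  1  1  1  1  2  2  2  2  3  0  0  0  0  1  1  1  1  2  2  2  2  3
Stack A: G(25) = 3.
Stack B: G(8) = 2.
Stack C: G(15) = 0.
Combined Grundy value = 3 ⊕ 2 ⊕ 0 = 1.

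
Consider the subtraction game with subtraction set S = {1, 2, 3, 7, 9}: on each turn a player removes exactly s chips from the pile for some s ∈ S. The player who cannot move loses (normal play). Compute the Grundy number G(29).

1

n :  0  1  2  3  4  5  6  7  8  9 10 11 12 13 14 15 16 17 18 19 20 21 22 23 24 25 26 27 28 29
G :  0  1  2  3  0  1  2  3  0  1  2  3  0  1  2  3  0  1  2  3  0  1  2  3  0  1  2  3  0  1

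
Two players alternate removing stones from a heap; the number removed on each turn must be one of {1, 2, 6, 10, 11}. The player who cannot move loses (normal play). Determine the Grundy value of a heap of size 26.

n :  0  1  2  3  4  5  6  7  8  9 10 11 12 13 14 15 16 17 18 19 20 21 22 23 24 25 26
G :  0  1  2  0  1  2  3  0  1  2  3  4  0  1  2  0  1  2  3  0  1  2  3  4  0  1  2

2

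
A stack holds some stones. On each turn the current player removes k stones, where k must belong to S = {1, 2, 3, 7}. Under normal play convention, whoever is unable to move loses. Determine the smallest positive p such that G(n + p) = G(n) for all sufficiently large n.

n :  0  1  2  3  4  5  6  7  8  9 10 11 12 13 14
G :  0  1  2  3  0  1  2  3  0  1  2  3  0  1  2
G(n+4) = G(n) holds for n = 0,…,6 (a full window of length max(S) = 7), so the sequence is purely periodic with period 4.

4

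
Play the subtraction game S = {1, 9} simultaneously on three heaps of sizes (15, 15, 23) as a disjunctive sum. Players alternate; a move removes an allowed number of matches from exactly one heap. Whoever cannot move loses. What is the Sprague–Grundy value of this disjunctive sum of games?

All heaps use S = {1, 9}:
n :  0  1  2  3  4  5  6  7  8  9 10 11 12 13 14 15 16 17 18 19 20 21 22 23
G :  0  1  0  1  0  1  0  1  0  1  0  1  0  1  0  1  0  1  0  1  0  1  0  1
Heap A: G(15) = 1.
Heap B: G(15) = 1.
Heap C: G(23) = 1.
Combined Grundy value = 1 ⊕ 1 ⊕ 1 = 1.

1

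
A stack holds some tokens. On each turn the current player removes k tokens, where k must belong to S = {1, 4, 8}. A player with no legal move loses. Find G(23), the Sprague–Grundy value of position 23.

2

G(0) = 0
G(1) = mex{0} = 1
G(2) = mex{1} = 0
G(3) = mex{0} = 1
G(4) = mex{1,0} = 2
G(5) = mex{2,1} = 0
G(6) = mex{0,0} = 1
G(7) = mex{1,1} = 0
G(8) = mex{0,2,0} = 1
G(9) = mex{1,0,1} = 2
G(10) = mex{2,1,0} = 3
G(11) = mex{3,0,1} = 2
G(12) = mex{2,1,2} = 0
G(13) = mex{0,2,0} = 1
G(14) = mex{1,3,1} = 0
G(15) = mex{0,2,0} = 1
G(16) = mex{1,0,1} = 2
G(17) = mex{2,1,2} = 0
G(18) = mex{0,0,3} = 1
G(19) = mex{1,1,2} = 0
G(20) = mex{0,2,0} = 1
G(21) = mex{1,0,1} = 2
G(22) = mex{2,1,0} = 3
G(23) = mex{3,0,1} = 2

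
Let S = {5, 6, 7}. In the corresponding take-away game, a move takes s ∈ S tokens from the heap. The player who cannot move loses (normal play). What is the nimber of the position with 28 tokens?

0

n :  0  1  2  3  4  5  6  7  8  9 10 11 12 13 14 15 16 17 18 19 20 21 22 23 24 25 26 27 28
G :  0  0  0  0  0  1  1  1  1  1  2  2  0  0  0  0  0  1  1  1  1  1  2  2  0  0  0  0  0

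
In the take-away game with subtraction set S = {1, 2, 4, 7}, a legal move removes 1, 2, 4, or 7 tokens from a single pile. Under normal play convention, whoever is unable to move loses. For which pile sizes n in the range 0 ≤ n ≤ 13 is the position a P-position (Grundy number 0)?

0, 3, 6, 9, 12

n :  0  1  2  3  4  5  6  7  8  9 10 11 12 13
G :  0  1  2  0  1  2  0  1  2  0  1  2  0  1
P-positions are exactly the n with G(n) = 0.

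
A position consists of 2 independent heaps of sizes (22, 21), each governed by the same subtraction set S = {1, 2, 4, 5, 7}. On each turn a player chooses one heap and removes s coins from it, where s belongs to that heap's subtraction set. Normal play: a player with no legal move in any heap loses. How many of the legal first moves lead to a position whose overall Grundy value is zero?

5

All heaps use S = {1, 2, 4, 5, 7}:
G(0) = 0
G(1) = mex{0} = 1
G(2) = mex{1,0} = 2
G(3) = mex{2,1} = 0
G(4) = mex{0,2,0} = 1
G(5) = mex{1,0,1,0} = 2
G(6) = mex{2,1,2,1} = 0
G(7) = mex{0,2,0,2,0} = 1
G(8) = mex{1,0,1,0,1} = 2
G(9) = mex{2,1,2,1,2} = 0
G(10) = mex{0,2,0,2,0} = 1
G(11) = mex{1,0,1,0,1} = 2
G(12) = mex{2,1,2,1,2} = 0
G(13) = mex{0,2,0,2,0} = 1
G(14) = mex{1,0,1,0,1} = 2
G(15) = mex{2,1,2,1,2} = 0
G(16) = mex{0,2,0,2,0} = 1
G(17) = mex{1,0,1,0,1} = 2
G(18) = mex{2,1,2,1,2} = 0
G(19) = mex{0,2,0,2,0} = 1
G(20) = mex{1,0,1,0,1} = 2
G(21) = mex{2,1,2,1,2} = 0
G(22) = mex{0,2,0,2,0} = 1
Heap A: G(22) = 1.
Heap B: G(21) = 0.
Combined Grundy value = 1 ⊕ 0 = 1.
A winning move leaves total XOR = 0, i.e. changes one component's Grundy value g to g ⊕ X where X is the current total.
Heap A: need g' = 1⊕1 = 0. Options: 22−1→G=0, 22−2→G=2, 22−4→G=0, 22−5→G=2, 22−7→G=0. Hits: 3.
Heap B: need g' = 0⊕1 = 1. Options: 21−1→G=2, 21−2→G=1, 21−4→G=2, 21−5→G=1, 21−7→G=2. Hits: 2.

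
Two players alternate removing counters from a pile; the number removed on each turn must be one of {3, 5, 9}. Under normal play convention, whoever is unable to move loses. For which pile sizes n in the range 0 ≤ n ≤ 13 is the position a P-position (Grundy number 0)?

0, 1, 2, 8, 12

G(0) = 0
G(1) = mex{} = 0
G(2) = mex{} = 0
G(3) = mex{0} = 1
G(4) = mex{0} = 1
G(5) = mex{0,0} = 1
G(6) = mex{1,0} = 2
G(7) = mex{1,0} = 2
G(8) = mex{1,1} = 0
G(9) = mex{2,1,0} = 3
G(10) = mex{2,1,0} = 3
G(11) = mex{0,2,0} = 1
G(12) = mex{3,2,1} = 0
G(13) = mex{3,0,1} = 2
P-positions are exactly the n with G(n) = 0.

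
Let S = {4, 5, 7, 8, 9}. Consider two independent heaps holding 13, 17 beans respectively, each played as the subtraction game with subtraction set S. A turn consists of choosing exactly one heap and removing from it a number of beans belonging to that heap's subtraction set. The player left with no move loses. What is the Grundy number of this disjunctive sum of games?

All heaps use S = {4, 5, 7, 8, 9}:
G(0) = 0
G(1) = mex{} = 0
G(2) = mex{} = 0
G(3) = mex{} = 0
G(4) = mex{0} = 1
G(5) = mex{0,0} = 1
G(6) = mex{0,0} = 1
G(7) = mex{0,0,0} = 1
G(8) = mex{1,0,0,0} = 2
G(9) = mex{1,1,0,0,0} = 2
G(10) = mex{1,1,0,0,0} = 2
G(11) = mex{1,1,1,0,0} = 2
G(12) = mex{2,1,1,1,0} = 3
G(13) = mex{2,2,1,1,1} = 0
G(14) = mex{2,2,1,1,1} = 0
G(15) = mex{2,2,2,1,1} = 0
G(16) = mex{3,2,2,2,1} = 0
G(17) = mex{0,3,2,2,2} = 1
Heap A: G(13) = 0.
Heap B: G(17) = 1.
Combined Grundy value = 0 ⊕ 1 = 1.

1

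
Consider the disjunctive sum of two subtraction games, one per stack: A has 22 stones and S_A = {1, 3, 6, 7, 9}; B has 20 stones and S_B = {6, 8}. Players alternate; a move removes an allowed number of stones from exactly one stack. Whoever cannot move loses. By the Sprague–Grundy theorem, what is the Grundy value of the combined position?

Stack A, S = {1, 3, 6, 7, 9}:
G(0) = 0
G(1) = mex{0} = 1
G(2) = mex{1} = 0
G(3) = mex{0,0} = 1
G(4) = mex{1,1} = 0
G(5) = mex{0,0} = 1
G(6) = mex{1,1,0} = 2
G(7) = mex{2,0,1,0} = 3
G(8) = mex{3,1,0,1} = 2
G(9) = mex{2,2,1,0,0} = 3
G(10) = mex{3,3,0,1,1} = 2
G(11) = mex{2,2,1,0,0} = 3
G(12) = mex{3,3,2,1,1} = 0
G(13) = mex{0,2,3,2,0} = 1
G(14) = mex{1,3,2,3,1} = 0
G(15) = mex{0,0,3,2,2} = 1
G(16) = mex{1,1,2,3,3} = 0
G(17) = mex{0,0,3,2,2} = 1
G(18) = mex{1,1,0,3,3} = 2
G(19) = mex{2,0,1,0,2} = 3
G(20) = mex{3,1,0,1,3} = 2
G(21) = mex{2,2,1,0,0} = 3
G(22) = mex{3,3,0,1,1} = 2
G_A(22) = 2.
Stack B, S = {6, 8}:
G(0) = 0
G(1) = mex{} = 0
G(2) = mex{} = 0
G(3) = mex{} = 0
G(4) = mex{} = 0
G(5) = mex{} = 0
G(6) = mex{0} = 1
G(7) = mex{0} = 1
G(8) = mex{0,0} = 1
G(9) = mex{0,0} = 1
G(10) = mex{0,0} = 1
G(11) = mex{0,0} = 1
G(12) = mex{1,0} = 2
G(13) = mex{1,0} = 2
G(14) = mex{1,1} = 0
G(15) = mex{1,1} = 0
G(16) = mex{1,1} = 0
G(17) = mex{1,1} = 0
G(18) = mex{2,1} = 0
G(19) = mex{2,1} = 0
G(20) = mex{0,2} = 1
G_B(20) = 1.
Combined Grundy value = 2 ⊕ 1 = 3.

3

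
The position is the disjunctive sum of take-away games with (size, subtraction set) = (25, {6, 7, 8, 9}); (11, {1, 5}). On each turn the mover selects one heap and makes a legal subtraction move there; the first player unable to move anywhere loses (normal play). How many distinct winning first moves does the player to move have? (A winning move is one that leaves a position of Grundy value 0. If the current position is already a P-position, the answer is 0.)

0

Heap A, S = {6, 7, 8, 9}:
n :  0  1  2  3  4  5  6  7  8  9 10 11 12 13 14 15 16 17 18 19 20 21 22 23 24 25
G :  0  0  0  0  0  0  1  1  1  1  1  1  2  2  2  0  0  0  0  0  0  1  1  1  1  1
G_A(25) = 1.
Heap B, S = {1, 5}:
G(0) = 0
G(1) = mex{0} = 1
G(2) = mex{1} = 0
G(3) = mex{0} = 1
G(4) = mex{1} = 0
G(5) = mex{0,0} = 1
G(6) = mex{1,1} = 0
G(7) = mex{0,0} = 1
G(8) = mex{1,1} = 0
G(9) = mex{0,0} = 1
G(10) = mex{1,1} = 0
G(11) = mex{0,0} = 1
G_B(11) = 1.
Combined Grundy value = 1 ⊕ 1 = 0.
A winning move leaves total XOR = 0, i.e. changes one component's Grundy value g to g ⊕ X where X is the current total.
Heap A: target g' = 1⊕0 = 1, but every legal move changes the Grundy value (mex property), so 0 moves.
Heap B: target g' = 1⊕0 = 1, but every legal move changes the Grundy value (mex property), so 0 moves.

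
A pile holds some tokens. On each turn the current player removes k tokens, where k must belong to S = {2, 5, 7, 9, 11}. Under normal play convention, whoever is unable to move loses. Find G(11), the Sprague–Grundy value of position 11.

3

n :  0  1  2  3  4  5  6  7  8  9 10 11
G :  0  0  1  1  0  2  1  3  2  2  3  3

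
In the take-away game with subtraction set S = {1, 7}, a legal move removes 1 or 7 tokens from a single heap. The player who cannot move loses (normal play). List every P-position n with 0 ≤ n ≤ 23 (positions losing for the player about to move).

0, 2, 4, 6, 8, 10, 12, 14, 16, 18, 20, 22

n :  0  1  2  3  4  5  6  7  8  9 10 11 12 13 14 15 16 17 18 19 20 21 22 23
G :  0  1  0  1  0  1  0  1  0  1  0  1  0  1  0  1  0  1  0  1  0  1  0  1
P-positions are exactly the n with G(n) = 0.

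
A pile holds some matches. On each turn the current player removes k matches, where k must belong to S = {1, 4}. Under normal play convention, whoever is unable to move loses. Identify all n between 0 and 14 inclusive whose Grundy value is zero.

n :  0  1  2  3  4  5  6  7  8  9 10 11 12 13 14
G :  0  1  0  1  2  0  1  0  1  2  0  1  0  1  2
P-positions are exactly the n with G(n) = 0.

0, 2, 5, 7, 10, 12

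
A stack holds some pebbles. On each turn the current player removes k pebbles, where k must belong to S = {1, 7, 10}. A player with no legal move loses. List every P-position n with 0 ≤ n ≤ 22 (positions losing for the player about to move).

0, 2, 4, 6, 8, 17, 19, 21

n :  0  1  2  3  4  5  6  7  8  9 10 11 12 13 14 15 16 17 18 19 20 21 22
G :  0  1  0  1  0  1  0  1  0  1  2  3  2  3  2  3  2  0  1  0  1  0  1
P-positions are exactly the n with G(n) = 0.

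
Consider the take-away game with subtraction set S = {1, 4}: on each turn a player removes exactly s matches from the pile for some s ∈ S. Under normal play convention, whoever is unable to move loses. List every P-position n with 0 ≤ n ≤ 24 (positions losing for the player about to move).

G(0) = 0
G(1) = mex{0} = 1
G(2) = mex{1} = 0
G(3) = mex{0} = 1
G(4) = mex{1,0} = 2
G(5) = mex{2,1} = 0
G(6) = mex{0,0} = 1
G(7) = mex{1,1} = 0
G(8) = mex{0,2} = 1
G(9) = mex{1,0} = 2
G(10) = mex{2,1} = 0
G(11) = mex{0,0} = 1
G(12) = mex{1,1} = 0
G(13) = mex{0,2} = 1
G(14) = mex{1,0} = 2
G(15) = mex{2,1} = 0
G(16) = mex{0,0} = 1
G(17) = mex{1,1} = 0
G(18) = mex{0,2} = 1
G(19) = mex{1,0} = 2
G(20) = mex{2,1} = 0
G(21) = mex{0,0} = 1
G(22) = mex{1,1} = 0
G(23) = mex{0,2} = 1
G(24) = mex{1,0} = 2
P-positions are exactly the n with G(n) = 0.

0, 2, 5, 7, 10, 12, 15, 17, 20, 22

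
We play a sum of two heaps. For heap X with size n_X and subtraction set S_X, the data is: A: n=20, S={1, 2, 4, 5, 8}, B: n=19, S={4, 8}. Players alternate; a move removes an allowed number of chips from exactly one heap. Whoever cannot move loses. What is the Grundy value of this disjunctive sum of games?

3

Heap A, S = {1, 2, 4, 5, 8}:
G(0) = 0
G(1) = mex{0} = 1
G(2) = mex{1,0} = 2
G(3) = mex{2,1} = 0
G(4) = mex{0,2,0} = 1
G(5) = mex{1,0,1,0} = 2
G(6) = mex{2,1,2,1} = 0
G(7) = mex{0,2,0,2} = 1
G(8) = mex{1,0,1,0,0} = 2
G(9) = mex{2,1,2,1,1} = 0
G(10) = mex{0,2,0,2,2} = 1
G(11) = mex{1,0,1,0,0} = 2
G(12) = mex{2,1,2,1,1} = 0
G(13) = mex{0,2,0,2,2} = 1
G(14) = mex{1,0,1,0,0} = 2
G(15) = mex{2,1,2,1,1} = 0
G(16) = mex{0,2,0,2,2} = 1
G(17) = mex{1,0,1,0,0} = 2
G(18) = mex{2,1,2,1,1} = 0
G(19) = mex{0,2,0,2,2} = 1
G(20) = mex{1,0,1,0,0} = 2
G_A(20) = 2.
Heap B, S = {4, 8}:
n :  0  1  2  3  4  5  6  7  8  9 10 11 12 13 14 15 16 17 18 19
G :  0  0  0  0  1  1  1  1  2  2  2  2  0  0  0  0  1  1  1  1
G_B(19) = 1.
Combined Grundy value = 2 ⊕ 1 = 3.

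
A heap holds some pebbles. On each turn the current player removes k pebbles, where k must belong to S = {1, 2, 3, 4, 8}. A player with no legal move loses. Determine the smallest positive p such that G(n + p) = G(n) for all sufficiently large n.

5

G(0) = 0
G(1) = mex{0} = 1
G(2) = mex{1,0} = 2
G(3) = mex{2,1,0} = 3
G(4) = mex{3,2,1,0} = 4
G(5) = mex{4,3,2,1} = 0
G(6) = mex{0,4,3,2} = 1
G(7) = mex{1,0,4,3} = 2
G(8) = mex{2,1,0,4,0} = 3
G(9) = mex{3,2,1,0,1} = 4
G(10) = mex{4,3,2,1,2} = 0
G(11) = mex{0,4,3,2,3} = 1
G(12) = mex{1,0,4,3,4} = 2
G(13) = mex{2,1,0,4,0} = 3
G(14) = mex{3,2,1,0,1} = 4
G(n+5) = G(n) holds for n = 0,…,7 (a full window of length max(S) = 8), so the sequence is purely periodic with period 5.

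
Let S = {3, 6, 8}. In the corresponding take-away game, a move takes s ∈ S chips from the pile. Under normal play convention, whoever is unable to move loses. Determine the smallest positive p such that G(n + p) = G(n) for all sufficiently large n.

n :  0  1  2  3  4  5  6  7  8  9 10 11 12 13 14 15 16 17 18 19 20 21 22 23
G :  0  0  0  1  1  1  2  2  2  3  3  0  0  0  1  1  1  2  2  2  3  3  0  0
G(n+11) = G(n) holds for n = 0,…,7 (a full window of length max(S) = 8), so the sequence is purely periodic with period 11.

11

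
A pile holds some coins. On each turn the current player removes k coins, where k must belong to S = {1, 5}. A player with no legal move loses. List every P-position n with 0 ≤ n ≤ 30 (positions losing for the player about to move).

G(0) = 0
G(1) = mex{0} = 1
G(2) = mex{1} = 0
G(3) = mex{0} = 1
G(4) = mex{1} = 0
G(5) = mex{0,0} = 1
G(6) = mex{1,1} = 0
G(7) = mex{0,0} = 1
G(8) = mex{1,1} = 0
G(9) = mex{0,0} = 1
G(10) = mex{1,1} = 0
G(11) = mex{0,0} = 1
G(12) = mex{1,1} = 0
G(13) = mex{0,0} = 1
G(14) = mex{1,1} = 0
G(15) = mex{0,0} = 1
G(16) = mex{1,1} = 0
G(17) = mex{0,0} = 1
G(18) = mex{1,1} = 0
G(19) = mex{0,0} = 1
G(20) = mex{1,1} = 0
G(21) = mex{0,0} = 1
G(22) = mex{1,1} = 0
G(23) = mex{0,0} = 1
G(24) = mex{1,1} = 0
G(25) = mex{0,0} = 1
G(26) = mex{1,1} = 0
G(27) = mex{0,0} = 1
G(28) = mex{1,1} = 0
G(29) = mex{0,0} = 1
G(30) = mex{1,1} = 0
P-positions are exactly the n with G(n) = 0.

0, 2, 4, 6, 8, 10, 12, 14, 16, 18, 20, 22, 24, 26, 28, 30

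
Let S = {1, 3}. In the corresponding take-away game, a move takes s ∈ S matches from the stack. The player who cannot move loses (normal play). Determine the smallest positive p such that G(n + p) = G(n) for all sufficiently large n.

2

n :  0  1  2  3  4  5  6  7  8  9 10 11 12 13 14
G :  0  1  0  1  0  1  0  1  0  1  0  1  0  1  0
G(n+2) = G(n) holds for n = 0,…,2 (a full window of length max(S) = 3), so the sequence is purely periodic with period 2.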